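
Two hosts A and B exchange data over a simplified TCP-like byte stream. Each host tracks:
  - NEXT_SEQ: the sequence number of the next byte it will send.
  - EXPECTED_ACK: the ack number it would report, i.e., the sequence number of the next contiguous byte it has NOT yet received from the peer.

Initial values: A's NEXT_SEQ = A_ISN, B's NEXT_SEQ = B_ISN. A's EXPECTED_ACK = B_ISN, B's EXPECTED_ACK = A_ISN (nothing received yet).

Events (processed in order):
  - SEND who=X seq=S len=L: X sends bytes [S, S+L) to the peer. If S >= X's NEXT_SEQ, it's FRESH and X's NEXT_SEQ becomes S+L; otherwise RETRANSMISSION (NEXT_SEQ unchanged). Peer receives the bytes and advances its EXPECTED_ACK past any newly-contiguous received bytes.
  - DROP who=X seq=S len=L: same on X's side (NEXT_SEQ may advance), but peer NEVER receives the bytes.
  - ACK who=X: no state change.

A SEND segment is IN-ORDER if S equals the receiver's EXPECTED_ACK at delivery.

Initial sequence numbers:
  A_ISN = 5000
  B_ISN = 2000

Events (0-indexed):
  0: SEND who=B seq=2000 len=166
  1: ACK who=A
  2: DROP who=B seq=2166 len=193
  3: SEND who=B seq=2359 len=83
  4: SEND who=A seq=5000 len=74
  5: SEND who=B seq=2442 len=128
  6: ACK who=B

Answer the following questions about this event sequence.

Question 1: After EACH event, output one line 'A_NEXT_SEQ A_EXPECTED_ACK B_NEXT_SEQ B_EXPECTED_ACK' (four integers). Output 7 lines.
5000 2166 2166 5000
5000 2166 2166 5000
5000 2166 2359 5000
5000 2166 2442 5000
5074 2166 2442 5074
5074 2166 2570 5074
5074 2166 2570 5074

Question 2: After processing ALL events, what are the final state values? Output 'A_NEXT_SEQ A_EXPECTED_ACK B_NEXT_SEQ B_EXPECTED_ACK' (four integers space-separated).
After event 0: A_seq=5000 A_ack=2166 B_seq=2166 B_ack=5000
After event 1: A_seq=5000 A_ack=2166 B_seq=2166 B_ack=5000
After event 2: A_seq=5000 A_ack=2166 B_seq=2359 B_ack=5000
After event 3: A_seq=5000 A_ack=2166 B_seq=2442 B_ack=5000
After event 4: A_seq=5074 A_ack=2166 B_seq=2442 B_ack=5074
After event 5: A_seq=5074 A_ack=2166 B_seq=2570 B_ack=5074
After event 6: A_seq=5074 A_ack=2166 B_seq=2570 B_ack=5074

Answer: 5074 2166 2570 5074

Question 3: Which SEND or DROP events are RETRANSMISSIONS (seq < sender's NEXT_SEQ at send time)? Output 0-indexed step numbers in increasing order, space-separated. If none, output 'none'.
Answer: none

Derivation:
Step 0: SEND seq=2000 -> fresh
Step 2: DROP seq=2166 -> fresh
Step 3: SEND seq=2359 -> fresh
Step 4: SEND seq=5000 -> fresh
Step 5: SEND seq=2442 -> fresh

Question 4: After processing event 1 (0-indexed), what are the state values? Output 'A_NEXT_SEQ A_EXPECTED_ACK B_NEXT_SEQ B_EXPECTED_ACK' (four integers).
After event 0: A_seq=5000 A_ack=2166 B_seq=2166 B_ack=5000
After event 1: A_seq=5000 A_ack=2166 B_seq=2166 B_ack=5000

5000 2166 2166 5000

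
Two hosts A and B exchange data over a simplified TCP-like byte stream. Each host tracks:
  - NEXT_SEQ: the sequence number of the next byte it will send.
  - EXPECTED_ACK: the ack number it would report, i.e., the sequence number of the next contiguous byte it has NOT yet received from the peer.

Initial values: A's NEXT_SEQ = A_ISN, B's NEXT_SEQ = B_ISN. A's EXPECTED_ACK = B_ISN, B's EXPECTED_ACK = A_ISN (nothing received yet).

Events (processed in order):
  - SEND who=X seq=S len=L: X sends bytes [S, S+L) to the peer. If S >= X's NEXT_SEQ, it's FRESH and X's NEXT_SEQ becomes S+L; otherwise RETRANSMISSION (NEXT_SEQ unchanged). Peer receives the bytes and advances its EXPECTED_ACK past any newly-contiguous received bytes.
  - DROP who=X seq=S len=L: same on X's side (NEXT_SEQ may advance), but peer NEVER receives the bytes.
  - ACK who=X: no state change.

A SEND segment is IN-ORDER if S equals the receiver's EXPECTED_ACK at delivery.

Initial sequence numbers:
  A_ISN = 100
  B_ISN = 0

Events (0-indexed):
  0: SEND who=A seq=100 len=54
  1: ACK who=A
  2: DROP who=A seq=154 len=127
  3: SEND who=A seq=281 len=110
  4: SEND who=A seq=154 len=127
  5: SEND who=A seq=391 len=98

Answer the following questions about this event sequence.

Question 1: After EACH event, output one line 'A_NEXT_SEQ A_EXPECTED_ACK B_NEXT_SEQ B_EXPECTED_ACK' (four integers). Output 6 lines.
154 0 0 154
154 0 0 154
281 0 0 154
391 0 0 154
391 0 0 391
489 0 0 489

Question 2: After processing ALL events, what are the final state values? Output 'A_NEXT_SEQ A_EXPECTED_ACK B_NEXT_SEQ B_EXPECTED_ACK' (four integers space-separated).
After event 0: A_seq=154 A_ack=0 B_seq=0 B_ack=154
After event 1: A_seq=154 A_ack=0 B_seq=0 B_ack=154
After event 2: A_seq=281 A_ack=0 B_seq=0 B_ack=154
After event 3: A_seq=391 A_ack=0 B_seq=0 B_ack=154
After event 4: A_seq=391 A_ack=0 B_seq=0 B_ack=391
After event 5: A_seq=489 A_ack=0 B_seq=0 B_ack=489

Answer: 489 0 0 489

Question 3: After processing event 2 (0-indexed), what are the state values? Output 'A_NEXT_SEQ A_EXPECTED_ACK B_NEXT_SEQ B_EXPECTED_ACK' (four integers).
After event 0: A_seq=154 A_ack=0 B_seq=0 B_ack=154
After event 1: A_seq=154 A_ack=0 B_seq=0 B_ack=154
After event 2: A_seq=281 A_ack=0 B_seq=0 B_ack=154

281 0 0 154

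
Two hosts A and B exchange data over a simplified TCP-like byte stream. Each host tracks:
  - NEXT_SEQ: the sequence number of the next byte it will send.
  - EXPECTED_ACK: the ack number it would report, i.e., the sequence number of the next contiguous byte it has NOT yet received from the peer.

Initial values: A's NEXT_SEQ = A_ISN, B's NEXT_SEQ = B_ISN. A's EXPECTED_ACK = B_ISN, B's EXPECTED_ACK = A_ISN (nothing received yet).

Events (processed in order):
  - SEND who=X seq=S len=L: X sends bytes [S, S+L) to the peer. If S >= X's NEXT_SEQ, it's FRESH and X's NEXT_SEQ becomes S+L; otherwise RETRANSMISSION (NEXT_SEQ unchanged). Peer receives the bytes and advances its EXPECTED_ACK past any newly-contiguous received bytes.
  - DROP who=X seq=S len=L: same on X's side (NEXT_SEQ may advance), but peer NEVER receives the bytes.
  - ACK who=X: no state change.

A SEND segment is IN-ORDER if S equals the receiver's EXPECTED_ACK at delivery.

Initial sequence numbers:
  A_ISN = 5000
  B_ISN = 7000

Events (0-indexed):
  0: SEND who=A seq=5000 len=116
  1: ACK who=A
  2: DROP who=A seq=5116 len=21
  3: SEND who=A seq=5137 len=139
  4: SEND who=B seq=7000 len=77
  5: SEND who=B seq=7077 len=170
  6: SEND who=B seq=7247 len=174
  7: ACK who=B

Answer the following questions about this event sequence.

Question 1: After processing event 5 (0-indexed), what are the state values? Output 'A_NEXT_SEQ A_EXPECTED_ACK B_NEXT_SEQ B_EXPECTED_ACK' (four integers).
After event 0: A_seq=5116 A_ack=7000 B_seq=7000 B_ack=5116
After event 1: A_seq=5116 A_ack=7000 B_seq=7000 B_ack=5116
After event 2: A_seq=5137 A_ack=7000 B_seq=7000 B_ack=5116
After event 3: A_seq=5276 A_ack=7000 B_seq=7000 B_ack=5116
After event 4: A_seq=5276 A_ack=7077 B_seq=7077 B_ack=5116
After event 5: A_seq=5276 A_ack=7247 B_seq=7247 B_ack=5116

5276 7247 7247 5116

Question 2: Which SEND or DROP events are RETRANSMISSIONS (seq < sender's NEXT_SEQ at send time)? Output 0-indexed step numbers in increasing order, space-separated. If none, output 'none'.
Step 0: SEND seq=5000 -> fresh
Step 2: DROP seq=5116 -> fresh
Step 3: SEND seq=5137 -> fresh
Step 4: SEND seq=7000 -> fresh
Step 5: SEND seq=7077 -> fresh
Step 6: SEND seq=7247 -> fresh

Answer: none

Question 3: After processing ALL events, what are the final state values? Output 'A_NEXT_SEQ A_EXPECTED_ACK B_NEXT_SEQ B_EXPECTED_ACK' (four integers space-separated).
After event 0: A_seq=5116 A_ack=7000 B_seq=7000 B_ack=5116
After event 1: A_seq=5116 A_ack=7000 B_seq=7000 B_ack=5116
After event 2: A_seq=5137 A_ack=7000 B_seq=7000 B_ack=5116
After event 3: A_seq=5276 A_ack=7000 B_seq=7000 B_ack=5116
After event 4: A_seq=5276 A_ack=7077 B_seq=7077 B_ack=5116
After event 5: A_seq=5276 A_ack=7247 B_seq=7247 B_ack=5116
After event 6: A_seq=5276 A_ack=7421 B_seq=7421 B_ack=5116
After event 7: A_seq=5276 A_ack=7421 B_seq=7421 B_ack=5116

Answer: 5276 7421 7421 5116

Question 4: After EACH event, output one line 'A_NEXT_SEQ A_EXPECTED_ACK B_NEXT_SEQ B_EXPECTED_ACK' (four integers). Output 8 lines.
5116 7000 7000 5116
5116 7000 7000 5116
5137 7000 7000 5116
5276 7000 7000 5116
5276 7077 7077 5116
5276 7247 7247 5116
5276 7421 7421 5116
5276 7421 7421 5116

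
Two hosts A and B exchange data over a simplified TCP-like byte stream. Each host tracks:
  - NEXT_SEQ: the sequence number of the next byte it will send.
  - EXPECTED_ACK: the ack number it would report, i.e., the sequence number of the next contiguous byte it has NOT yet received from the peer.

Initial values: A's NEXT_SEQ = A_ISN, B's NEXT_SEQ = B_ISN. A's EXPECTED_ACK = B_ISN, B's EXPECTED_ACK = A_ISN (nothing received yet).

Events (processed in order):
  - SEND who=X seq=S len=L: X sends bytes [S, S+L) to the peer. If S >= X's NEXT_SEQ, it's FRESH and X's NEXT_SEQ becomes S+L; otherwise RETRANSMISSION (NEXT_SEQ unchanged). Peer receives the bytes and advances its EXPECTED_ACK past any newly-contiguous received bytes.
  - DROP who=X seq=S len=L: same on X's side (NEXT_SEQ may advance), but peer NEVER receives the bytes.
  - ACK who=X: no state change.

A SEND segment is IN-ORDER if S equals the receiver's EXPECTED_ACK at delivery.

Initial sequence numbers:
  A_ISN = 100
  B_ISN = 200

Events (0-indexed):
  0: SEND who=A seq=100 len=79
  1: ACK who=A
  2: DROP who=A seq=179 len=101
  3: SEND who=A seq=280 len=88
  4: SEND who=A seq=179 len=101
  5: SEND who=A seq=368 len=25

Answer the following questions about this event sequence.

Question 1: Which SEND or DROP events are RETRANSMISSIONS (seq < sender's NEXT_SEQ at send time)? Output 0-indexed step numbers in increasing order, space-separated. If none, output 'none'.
Answer: 4

Derivation:
Step 0: SEND seq=100 -> fresh
Step 2: DROP seq=179 -> fresh
Step 3: SEND seq=280 -> fresh
Step 4: SEND seq=179 -> retransmit
Step 5: SEND seq=368 -> fresh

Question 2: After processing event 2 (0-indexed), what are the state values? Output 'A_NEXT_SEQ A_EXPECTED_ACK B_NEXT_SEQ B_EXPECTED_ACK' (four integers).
After event 0: A_seq=179 A_ack=200 B_seq=200 B_ack=179
After event 1: A_seq=179 A_ack=200 B_seq=200 B_ack=179
After event 2: A_seq=280 A_ack=200 B_seq=200 B_ack=179

280 200 200 179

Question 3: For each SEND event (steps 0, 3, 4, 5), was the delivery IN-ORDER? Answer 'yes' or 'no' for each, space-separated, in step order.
Answer: yes no yes yes

Derivation:
Step 0: SEND seq=100 -> in-order
Step 3: SEND seq=280 -> out-of-order
Step 4: SEND seq=179 -> in-order
Step 5: SEND seq=368 -> in-order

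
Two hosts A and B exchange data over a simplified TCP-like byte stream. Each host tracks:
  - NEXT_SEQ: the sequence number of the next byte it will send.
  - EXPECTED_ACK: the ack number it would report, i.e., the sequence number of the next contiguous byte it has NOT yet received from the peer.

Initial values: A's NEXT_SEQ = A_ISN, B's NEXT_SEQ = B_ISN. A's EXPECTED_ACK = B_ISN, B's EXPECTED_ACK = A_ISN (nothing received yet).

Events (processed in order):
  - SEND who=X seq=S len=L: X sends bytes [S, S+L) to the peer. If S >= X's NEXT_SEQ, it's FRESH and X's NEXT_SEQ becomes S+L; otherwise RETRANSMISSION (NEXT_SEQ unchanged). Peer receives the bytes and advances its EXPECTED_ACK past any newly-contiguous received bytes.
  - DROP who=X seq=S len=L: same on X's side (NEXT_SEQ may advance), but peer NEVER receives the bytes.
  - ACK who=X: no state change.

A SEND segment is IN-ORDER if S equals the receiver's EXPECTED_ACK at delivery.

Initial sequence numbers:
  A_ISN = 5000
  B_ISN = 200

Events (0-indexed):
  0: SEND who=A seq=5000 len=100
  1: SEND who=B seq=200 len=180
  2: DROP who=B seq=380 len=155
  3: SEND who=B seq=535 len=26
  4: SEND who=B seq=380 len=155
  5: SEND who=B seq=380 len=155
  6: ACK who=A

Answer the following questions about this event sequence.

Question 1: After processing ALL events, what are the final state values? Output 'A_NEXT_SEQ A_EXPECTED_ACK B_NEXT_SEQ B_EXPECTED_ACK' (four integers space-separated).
After event 0: A_seq=5100 A_ack=200 B_seq=200 B_ack=5100
After event 1: A_seq=5100 A_ack=380 B_seq=380 B_ack=5100
After event 2: A_seq=5100 A_ack=380 B_seq=535 B_ack=5100
After event 3: A_seq=5100 A_ack=380 B_seq=561 B_ack=5100
After event 4: A_seq=5100 A_ack=561 B_seq=561 B_ack=5100
After event 5: A_seq=5100 A_ack=561 B_seq=561 B_ack=5100
After event 6: A_seq=5100 A_ack=561 B_seq=561 B_ack=5100

Answer: 5100 561 561 5100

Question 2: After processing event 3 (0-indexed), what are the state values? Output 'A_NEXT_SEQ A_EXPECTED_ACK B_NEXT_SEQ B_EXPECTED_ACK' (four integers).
After event 0: A_seq=5100 A_ack=200 B_seq=200 B_ack=5100
After event 1: A_seq=5100 A_ack=380 B_seq=380 B_ack=5100
After event 2: A_seq=5100 A_ack=380 B_seq=535 B_ack=5100
After event 3: A_seq=5100 A_ack=380 B_seq=561 B_ack=5100

5100 380 561 5100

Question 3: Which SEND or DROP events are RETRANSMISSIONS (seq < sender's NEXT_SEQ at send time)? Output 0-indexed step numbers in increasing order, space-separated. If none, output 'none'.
Answer: 4 5

Derivation:
Step 0: SEND seq=5000 -> fresh
Step 1: SEND seq=200 -> fresh
Step 2: DROP seq=380 -> fresh
Step 3: SEND seq=535 -> fresh
Step 4: SEND seq=380 -> retransmit
Step 5: SEND seq=380 -> retransmit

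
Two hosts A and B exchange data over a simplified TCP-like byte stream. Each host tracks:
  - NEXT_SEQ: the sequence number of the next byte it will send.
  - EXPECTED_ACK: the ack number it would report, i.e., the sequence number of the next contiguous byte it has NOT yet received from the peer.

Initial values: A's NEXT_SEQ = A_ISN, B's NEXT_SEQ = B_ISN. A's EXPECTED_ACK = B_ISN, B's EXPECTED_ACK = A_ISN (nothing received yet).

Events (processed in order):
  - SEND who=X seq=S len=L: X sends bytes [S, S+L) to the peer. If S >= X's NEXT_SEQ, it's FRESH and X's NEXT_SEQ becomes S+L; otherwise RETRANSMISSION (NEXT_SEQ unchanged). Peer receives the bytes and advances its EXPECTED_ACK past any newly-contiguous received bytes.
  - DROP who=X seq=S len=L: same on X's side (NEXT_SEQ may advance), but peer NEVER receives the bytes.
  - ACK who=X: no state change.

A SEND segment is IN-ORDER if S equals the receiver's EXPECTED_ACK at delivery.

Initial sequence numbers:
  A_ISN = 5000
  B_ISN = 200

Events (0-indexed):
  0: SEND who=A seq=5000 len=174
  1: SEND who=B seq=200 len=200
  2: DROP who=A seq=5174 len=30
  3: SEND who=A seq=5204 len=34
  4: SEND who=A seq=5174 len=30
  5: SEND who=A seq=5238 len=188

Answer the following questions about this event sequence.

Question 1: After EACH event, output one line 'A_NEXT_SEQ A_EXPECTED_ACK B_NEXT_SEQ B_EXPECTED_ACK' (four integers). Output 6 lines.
5174 200 200 5174
5174 400 400 5174
5204 400 400 5174
5238 400 400 5174
5238 400 400 5238
5426 400 400 5426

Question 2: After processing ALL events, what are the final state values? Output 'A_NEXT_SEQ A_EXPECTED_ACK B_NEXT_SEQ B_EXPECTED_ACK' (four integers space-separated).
Answer: 5426 400 400 5426

Derivation:
After event 0: A_seq=5174 A_ack=200 B_seq=200 B_ack=5174
After event 1: A_seq=5174 A_ack=400 B_seq=400 B_ack=5174
After event 2: A_seq=5204 A_ack=400 B_seq=400 B_ack=5174
After event 3: A_seq=5238 A_ack=400 B_seq=400 B_ack=5174
After event 4: A_seq=5238 A_ack=400 B_seq=400 B_ack=5238
After event 5: A_seq=5426 A_ack=400 B_seq=400 B_ack=5426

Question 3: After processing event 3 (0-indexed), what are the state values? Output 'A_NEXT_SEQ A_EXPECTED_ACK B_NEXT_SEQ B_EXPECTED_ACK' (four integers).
After event 0: A_seq=5174 A_ack=200 B_seq=200 B_ack=5174
After event 1: A_seq=5174 A_ack=400 B_seq=400 B_ack=5174
After event 2: A_seq=5204 A_ack=400 B_seq=400 B_ack=5174
After event 3: A_seq=5238 A_ack=400 B_seq=400 B_ack=5174

5238 400 400 5174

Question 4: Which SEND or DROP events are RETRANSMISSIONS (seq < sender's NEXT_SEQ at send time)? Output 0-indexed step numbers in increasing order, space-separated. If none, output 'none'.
Answer: 4

Derivation:
Step 0: SEND seq=5000 -> fresh
Step 1: SEND seq=200 -> fresh
Step 2: DROP seq=5174 -> fresh
Step 3: SEND seq=5204 -> fresh
Step 4: SEND seq=5174 -> retransmit
Step 5: SEND seq=5238 -> fresh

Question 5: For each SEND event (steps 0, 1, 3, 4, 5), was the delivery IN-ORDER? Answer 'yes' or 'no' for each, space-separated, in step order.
Step 0: SEND seq=5000 -> in-order
Step 1: SEND seq=200 -> in-order
Step 3: SEND seq=5204 -> out-of-order
Step 4: SEND seq=5174 -> in-order
Step 5: SEND seq=5238 -> in-order

Answer: yes yes no yes yes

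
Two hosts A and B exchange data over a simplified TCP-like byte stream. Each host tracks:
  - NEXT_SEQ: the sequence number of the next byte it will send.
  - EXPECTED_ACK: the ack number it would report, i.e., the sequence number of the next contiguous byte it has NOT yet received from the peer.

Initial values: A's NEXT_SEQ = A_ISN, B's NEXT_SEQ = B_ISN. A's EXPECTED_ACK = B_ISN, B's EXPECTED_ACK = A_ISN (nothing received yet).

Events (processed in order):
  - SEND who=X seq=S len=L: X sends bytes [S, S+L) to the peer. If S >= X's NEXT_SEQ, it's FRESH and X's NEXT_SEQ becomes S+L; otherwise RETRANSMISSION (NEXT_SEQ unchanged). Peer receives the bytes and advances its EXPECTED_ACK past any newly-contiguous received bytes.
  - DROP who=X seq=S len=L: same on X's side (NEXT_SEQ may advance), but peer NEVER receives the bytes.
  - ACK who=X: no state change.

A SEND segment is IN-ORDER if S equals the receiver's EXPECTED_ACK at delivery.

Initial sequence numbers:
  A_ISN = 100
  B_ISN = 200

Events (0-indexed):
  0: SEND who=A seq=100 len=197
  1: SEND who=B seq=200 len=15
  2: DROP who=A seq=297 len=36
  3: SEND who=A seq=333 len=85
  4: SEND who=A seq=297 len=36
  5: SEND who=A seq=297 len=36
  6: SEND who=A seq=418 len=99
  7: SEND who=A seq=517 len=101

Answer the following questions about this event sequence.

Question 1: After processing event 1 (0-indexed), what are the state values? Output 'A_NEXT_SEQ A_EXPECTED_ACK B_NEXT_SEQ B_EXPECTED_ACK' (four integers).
After event 0: A_seq=297 A_ack=200 B_seq=200 B_ack=297
After event 1: A_seq=297 A_ack=215 B_seq=215 B_ack=297

297 215 215 297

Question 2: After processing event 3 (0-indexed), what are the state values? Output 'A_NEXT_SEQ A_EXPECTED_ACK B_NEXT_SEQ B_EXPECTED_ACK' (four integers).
After event 0: A_seq=297 A_ack=200 B_seq=200 B_ack=297
After event 1: A_seq=297 A_ack=215 B_seq=215 B_ack=297
After event 2: A_seq=333 A_ack=215 B_seq=215 B_ack=297
After event 3: A_seq=418 A_ack=215 B_seq=215 B_ack=297

418 215 215 297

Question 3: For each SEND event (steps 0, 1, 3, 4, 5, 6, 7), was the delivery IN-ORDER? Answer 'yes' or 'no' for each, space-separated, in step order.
Step 0: SEND seq=100 -> in-order
Step 1: SEND seq=200 -> in-order
Step 3: SEND seq=333 -> out-of-order
Step 4: SEND seq=297 -> in-order
Step 5: SEND seq=297 -> out-of-order
Step 6: SEND seq=418 -> in-order
Step 7: SEND seq=517 -> in-order

Answer: yes yes no yes no yes yes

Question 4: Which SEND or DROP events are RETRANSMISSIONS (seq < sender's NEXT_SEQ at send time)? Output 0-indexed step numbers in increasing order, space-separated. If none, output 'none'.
Step 0: SEND seq=100 -> fresh
Step 1: SEND seq=200 -> fresh
Step 2: DROP seq=297 -> fresh
Step 3: SEND seq=333 -> fresh
Step 4: SEND seq=297 -> retransmit
Step 5: SEND seq=297 -> retransmit
Step 6: SEND seq=418 -> fresh
Step 7: SEND seq=517 -> fresh

Answer: 4 5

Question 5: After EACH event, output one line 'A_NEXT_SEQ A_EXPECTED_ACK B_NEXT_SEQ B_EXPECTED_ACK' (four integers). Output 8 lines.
297 200 200 297
297 215 215 297
333 215 215 297
418 215 215 297
418 215 215 418
418 215 215 418
517 215 215 517
618 215 215 618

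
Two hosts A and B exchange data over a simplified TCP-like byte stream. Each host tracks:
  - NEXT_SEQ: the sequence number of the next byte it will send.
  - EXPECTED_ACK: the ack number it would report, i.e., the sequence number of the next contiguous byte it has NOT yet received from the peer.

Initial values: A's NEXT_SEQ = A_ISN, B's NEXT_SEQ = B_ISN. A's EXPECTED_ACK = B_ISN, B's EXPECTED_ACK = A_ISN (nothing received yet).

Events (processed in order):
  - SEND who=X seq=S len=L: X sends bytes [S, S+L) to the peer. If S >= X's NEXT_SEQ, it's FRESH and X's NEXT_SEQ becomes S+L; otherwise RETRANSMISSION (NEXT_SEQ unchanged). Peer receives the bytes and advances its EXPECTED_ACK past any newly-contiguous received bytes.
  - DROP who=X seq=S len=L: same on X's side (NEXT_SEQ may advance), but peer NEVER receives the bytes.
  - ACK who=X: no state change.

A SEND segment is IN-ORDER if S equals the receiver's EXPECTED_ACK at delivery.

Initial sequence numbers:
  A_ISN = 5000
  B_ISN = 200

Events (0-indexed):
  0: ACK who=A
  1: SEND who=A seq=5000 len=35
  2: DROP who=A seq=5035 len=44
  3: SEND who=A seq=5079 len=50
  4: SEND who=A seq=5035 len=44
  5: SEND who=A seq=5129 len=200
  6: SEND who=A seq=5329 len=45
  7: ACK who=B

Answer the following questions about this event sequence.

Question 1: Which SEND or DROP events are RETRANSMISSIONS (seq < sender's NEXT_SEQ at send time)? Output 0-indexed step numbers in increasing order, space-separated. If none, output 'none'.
Step 1: SEND seq=5000 -> fresh
Step 2: DROP seq=5035 -> fresh
Step 3: SEND seq=5079 -> fresh
Step 4: SEND seq=5035 -> retransmit
Step 5: SEND seq=5129 -> fresh
Step 6: SEND seq=5329 -> fresh

Answer: 4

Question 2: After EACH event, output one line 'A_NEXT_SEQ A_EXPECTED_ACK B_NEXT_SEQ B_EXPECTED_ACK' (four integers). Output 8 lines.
5000 200 200 5000
5035 200 200 5035
5079 200 200 5035
5129 200 200 5035
5129 200 200 5129
5329 200 200 5329
5374 200 200 5374
5374 200 200 5374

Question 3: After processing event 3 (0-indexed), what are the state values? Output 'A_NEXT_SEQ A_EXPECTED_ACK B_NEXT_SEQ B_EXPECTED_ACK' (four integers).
After event 0: A_seq=5000 A_ack=200 B_seq=200 B_ack=5000
After event 1: A_seq=5035 A_ack=200 B_seq=200 B_ack=5035
After event 2: A_seq=5079 A_ack=200 B_seq=200 B_ack=5035
After event 3: A_seq=5129 A_ack=200 B_seq=200 B_ack=5035

5129 200 200 5035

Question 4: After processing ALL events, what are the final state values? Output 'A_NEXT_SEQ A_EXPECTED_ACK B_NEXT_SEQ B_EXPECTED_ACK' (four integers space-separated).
Answer: 5374 200 200 5374

Derivation:
After event 0: A_seq=5000 A_ack=200 B_seq=200 B_ack=5000
After event 1: A_seq=5035 A_ack=200 B_seq=200 B_ack=5035
After event 2: A_seq=5079 A_ack=200 B_seq=200 B_ack=5035
After event 3: A_seq=5129 A_ack=200 B_seq=200 B_ack=5035
After event 4: A_seq=5129 A_ack=200 B_seq=200 B_ack=5129
After event 5: A_seq=5329 A_ack=200 B_seq=200 B_ack=5329
After event 6: A_seq=5374 A_ack=200 B_seq=200 B_ack=5374
After event 7: A_seq=5374 A_ack=200 B_seq=200 B_ack=5374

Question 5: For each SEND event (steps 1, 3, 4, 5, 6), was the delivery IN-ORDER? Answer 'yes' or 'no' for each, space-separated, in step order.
Answer: yes no yes yes yes

Derivation:
Step 1: SEND seq=5000 -> in-order
Step 3: SEND seq=5079 -> out-of-order
Step 4: SEND seq=5035 -> in-order
Step 5: SEND seq=5129 -> in-order
Step 6: SEND seq=5329 -> in-order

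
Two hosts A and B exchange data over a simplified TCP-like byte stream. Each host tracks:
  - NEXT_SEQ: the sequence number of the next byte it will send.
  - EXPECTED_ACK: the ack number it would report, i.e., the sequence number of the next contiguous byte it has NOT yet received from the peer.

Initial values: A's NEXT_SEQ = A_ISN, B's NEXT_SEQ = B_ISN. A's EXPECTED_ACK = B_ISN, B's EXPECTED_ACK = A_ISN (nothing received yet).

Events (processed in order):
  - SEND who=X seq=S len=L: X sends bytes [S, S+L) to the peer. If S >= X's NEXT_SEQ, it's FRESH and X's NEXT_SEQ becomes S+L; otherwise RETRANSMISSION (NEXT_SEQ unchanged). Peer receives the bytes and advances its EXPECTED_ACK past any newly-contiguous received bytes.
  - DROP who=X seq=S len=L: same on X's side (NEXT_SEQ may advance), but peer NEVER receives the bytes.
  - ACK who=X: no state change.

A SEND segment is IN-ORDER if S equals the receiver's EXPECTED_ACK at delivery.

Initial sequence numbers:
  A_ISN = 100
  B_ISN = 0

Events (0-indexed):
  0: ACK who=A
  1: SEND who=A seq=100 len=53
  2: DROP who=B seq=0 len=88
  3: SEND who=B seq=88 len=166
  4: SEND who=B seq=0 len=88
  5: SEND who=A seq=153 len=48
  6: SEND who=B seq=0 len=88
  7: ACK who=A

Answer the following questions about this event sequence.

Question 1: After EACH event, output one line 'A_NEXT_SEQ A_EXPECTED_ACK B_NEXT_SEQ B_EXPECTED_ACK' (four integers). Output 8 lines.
100 0 0 100
153 0 0 153
153 0 88 153
153 0 254 153
153 254 254 153
201 254 254 201
201 254 254 201
201 254 254 201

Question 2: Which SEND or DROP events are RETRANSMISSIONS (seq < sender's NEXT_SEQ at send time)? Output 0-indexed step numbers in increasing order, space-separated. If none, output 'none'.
Answer: 4 6

Derivation:
Step 1: SEND seq=100 -> fresh
Step 2: DROP seq=0 -> fresh
Step 3: SEND seq=88 -> fresh
Step 4: SEND seq=0 -> retransmit
Step 5: SEND seq=153 -> fresh
Step 6: SEND seq=0 -> retransmit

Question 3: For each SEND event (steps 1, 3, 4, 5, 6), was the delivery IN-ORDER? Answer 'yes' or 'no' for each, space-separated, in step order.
Answer: yes no yes yes no

Derivation:
Step 1: SEND seq=100 -> in-order
Step 3: SEND seq=88 -> out-of-order
Step 4: SEND seq=0 -> in-order
Step 5: SEND seq=153 -> in-order
Step 6: SEND seq=0 -> out-of-order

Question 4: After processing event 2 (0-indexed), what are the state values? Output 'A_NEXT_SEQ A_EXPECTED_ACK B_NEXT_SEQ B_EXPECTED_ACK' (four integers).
After event 0: A_seq=100 A_ack=0 B_seq=0 B_ack=100
After event 1: A_seq=153 A_ack=0 B_seq=0 B_ack=153
After event 2: A_seq=153 A_ack=0 B_seq=88 B_ack=153

153 0 88 153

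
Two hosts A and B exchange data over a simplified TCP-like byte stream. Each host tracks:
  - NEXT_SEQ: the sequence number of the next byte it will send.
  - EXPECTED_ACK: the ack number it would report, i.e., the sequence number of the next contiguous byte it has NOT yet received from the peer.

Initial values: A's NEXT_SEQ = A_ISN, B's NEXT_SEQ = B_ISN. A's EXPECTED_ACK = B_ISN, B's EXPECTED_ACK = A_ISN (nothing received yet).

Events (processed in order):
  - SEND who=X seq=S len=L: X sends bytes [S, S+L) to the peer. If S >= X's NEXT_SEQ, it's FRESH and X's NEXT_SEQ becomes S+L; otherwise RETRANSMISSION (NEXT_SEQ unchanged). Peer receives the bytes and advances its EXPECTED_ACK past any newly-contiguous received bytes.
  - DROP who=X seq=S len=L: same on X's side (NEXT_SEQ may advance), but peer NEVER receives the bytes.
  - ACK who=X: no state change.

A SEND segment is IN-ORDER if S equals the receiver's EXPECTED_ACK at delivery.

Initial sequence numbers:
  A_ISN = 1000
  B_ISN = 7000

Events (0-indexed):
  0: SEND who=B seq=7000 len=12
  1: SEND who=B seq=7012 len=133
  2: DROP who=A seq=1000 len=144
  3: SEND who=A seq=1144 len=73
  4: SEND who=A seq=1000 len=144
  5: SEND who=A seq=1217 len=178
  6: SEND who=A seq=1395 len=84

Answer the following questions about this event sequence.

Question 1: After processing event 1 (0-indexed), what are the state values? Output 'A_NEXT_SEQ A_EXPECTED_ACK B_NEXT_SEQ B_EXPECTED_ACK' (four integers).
After event 0: A_seq=1000 A_ack=7012 B_seq=7012 B_ack=1000
After event 1: A_seq=1000 A_ack=7145 B_seq=7145 B_ack=1000

1000 7145 7145 1000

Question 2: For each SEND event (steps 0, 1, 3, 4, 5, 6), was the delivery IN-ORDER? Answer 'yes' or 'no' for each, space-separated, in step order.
Step 0: SEND seq=7000 -> in-order
Step 1: SEND seq=7012 -> in-order
Step 3: SEND seq=1144 -> out-of-order
Step 4: SEND seq=1000 -> in-order
Step 5: SEND seq=1217 -> in-order
Step 6: SEND seq=1395 -> in-order

Answer: yes yes no yes yes yes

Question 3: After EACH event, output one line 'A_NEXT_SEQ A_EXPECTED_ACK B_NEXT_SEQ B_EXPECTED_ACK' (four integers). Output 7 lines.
1000 7012 7012 1000
1000 7145 7145 1000
1144 7145 7145 1000
1217 7145 7145 1000
1217 7145 7145 1217
1395 7145 7145 1395
1479 7145 7145 1479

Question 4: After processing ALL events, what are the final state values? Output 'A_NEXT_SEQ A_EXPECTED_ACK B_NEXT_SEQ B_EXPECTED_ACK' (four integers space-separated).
Answer: 1479 7145 7145 1479

Derivation:
After event 0: A_seq=1000 A_ack=7012 B_seq=7012 B_ack=1000
After event 1: A_seq=1000 A_ack=7145 B_seq=7145 B_ack=1000
After event 2: A_seq=1144 A_ack=7145 B_seq=7145 B_ack=1000
After event 3: A_seq=1217 A_ack=7145 B_seq=7145 B_ack=1000
After event 4: A_seq=1217 A_ack=7145 B_seq=7145 B_ack=1217
After event 5: A_seq=1395 A_ack=7145 B_seq=7145 B_ack=1395
After event 6: A_seq=1479 A_ack=7145 B_seq=7145 B_ack=1479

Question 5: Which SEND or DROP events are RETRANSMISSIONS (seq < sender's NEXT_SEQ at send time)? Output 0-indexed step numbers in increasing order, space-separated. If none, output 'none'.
Step 0: SEND seq=7000 -> fresh
Step 1: SEND seq=7012 -> fresh
Step 2: DROP seq=1000 -> fresh
Step 3: SEND seq=1144 -> fresh
Step 4: SEND seq=1000 -> retransmit
Step 5: SEND seq=1217 -> fresh
Step 6: SEND seq=1395 -> fresh

Answer: 4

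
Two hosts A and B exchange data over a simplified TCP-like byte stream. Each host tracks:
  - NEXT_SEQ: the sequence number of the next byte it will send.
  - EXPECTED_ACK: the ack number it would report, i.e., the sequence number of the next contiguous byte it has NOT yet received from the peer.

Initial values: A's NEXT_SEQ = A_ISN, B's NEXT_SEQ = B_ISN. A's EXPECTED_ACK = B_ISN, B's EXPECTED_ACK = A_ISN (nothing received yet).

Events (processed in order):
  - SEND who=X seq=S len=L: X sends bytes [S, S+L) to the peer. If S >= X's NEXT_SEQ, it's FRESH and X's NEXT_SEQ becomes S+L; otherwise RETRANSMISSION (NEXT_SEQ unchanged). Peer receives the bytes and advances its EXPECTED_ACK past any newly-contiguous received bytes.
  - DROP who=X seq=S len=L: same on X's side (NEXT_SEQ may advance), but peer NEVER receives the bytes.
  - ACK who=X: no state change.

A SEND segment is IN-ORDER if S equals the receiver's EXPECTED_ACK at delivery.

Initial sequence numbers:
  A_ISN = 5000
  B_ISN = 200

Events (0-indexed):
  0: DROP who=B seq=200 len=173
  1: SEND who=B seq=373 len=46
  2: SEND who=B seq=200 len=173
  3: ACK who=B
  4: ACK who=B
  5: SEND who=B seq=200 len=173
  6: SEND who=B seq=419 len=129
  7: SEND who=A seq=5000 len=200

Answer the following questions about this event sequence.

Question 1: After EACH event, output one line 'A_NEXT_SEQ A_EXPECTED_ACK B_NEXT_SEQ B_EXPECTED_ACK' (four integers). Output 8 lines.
5000 200 373 5000
5000 200 419 5000
5000 419 419 5000
5000 419 419 5000
5000 419 419 5000
5000 419 419 5000
5000 548 548 5000
5200 548 548 5200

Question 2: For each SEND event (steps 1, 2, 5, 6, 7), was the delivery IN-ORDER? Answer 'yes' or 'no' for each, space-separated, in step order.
Step 1: SEND seq=373 -> out-of-order
Step 2: SEND seq=200 -> in-order
Step 5: SEND seq=200 -> out-of-order
Step 6: SEND seq=419 -> in-order
Step 7: SEND seq=5000 -> in-order

Answer: no yes no yes yes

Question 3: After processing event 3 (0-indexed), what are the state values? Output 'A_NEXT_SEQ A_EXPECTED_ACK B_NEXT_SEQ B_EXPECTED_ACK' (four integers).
After event 0: A_seq=5000 A_ack=200 B_seq=373 B_ack=5000
After event 1: A_seq=5000 A_ack=200 B_seq=419 B_ack=5000
After event 2: A_seq=5000 A_ack=419 B_seq=419 B_ack=5000
After event 3: A_seq=5000 A_ack=419 B_seq=419 B_ack=5000

5000 419 419 5000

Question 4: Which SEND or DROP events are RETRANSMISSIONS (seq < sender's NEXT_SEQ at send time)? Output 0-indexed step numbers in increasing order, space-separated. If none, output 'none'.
Step 0: DROP seq=200 -> fresh
Step 1: SEND seq=373 -> fresh
Step 2: SEND seq=200 -> retransmit
Step 5: SEND seq=200 -> retransmit
Step 6: SEND seq=419 -> fresh
Step 7: SEND seq=5000 -> fresh

Answer: 2 5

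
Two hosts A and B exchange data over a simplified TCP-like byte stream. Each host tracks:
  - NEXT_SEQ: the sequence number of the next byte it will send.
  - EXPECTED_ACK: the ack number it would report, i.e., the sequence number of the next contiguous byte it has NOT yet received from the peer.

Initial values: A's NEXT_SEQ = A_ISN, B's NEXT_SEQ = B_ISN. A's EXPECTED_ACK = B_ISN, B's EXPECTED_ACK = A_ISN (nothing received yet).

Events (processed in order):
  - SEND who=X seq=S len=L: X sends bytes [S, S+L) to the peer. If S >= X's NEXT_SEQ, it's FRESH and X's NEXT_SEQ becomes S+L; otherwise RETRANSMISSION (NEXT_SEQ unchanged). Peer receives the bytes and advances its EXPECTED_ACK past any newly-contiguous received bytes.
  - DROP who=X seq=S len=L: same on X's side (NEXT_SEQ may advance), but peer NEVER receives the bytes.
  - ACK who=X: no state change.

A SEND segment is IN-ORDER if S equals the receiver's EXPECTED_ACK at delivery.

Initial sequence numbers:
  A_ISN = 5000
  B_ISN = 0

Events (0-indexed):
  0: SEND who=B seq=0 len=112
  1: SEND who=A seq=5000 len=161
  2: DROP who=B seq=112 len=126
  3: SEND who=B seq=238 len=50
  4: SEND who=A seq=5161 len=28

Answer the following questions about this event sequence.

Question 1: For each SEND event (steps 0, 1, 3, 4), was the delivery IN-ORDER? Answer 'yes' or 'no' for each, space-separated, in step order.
Answer: yes yes no yes

Derivation:
Step 0: SEND seq=0 -> in-order
Step 1: SEND seq=5000 -> in-order
Step 3: SEND seq=238 -> out-of-order
Step 4: SEND seq=5161 -> in-order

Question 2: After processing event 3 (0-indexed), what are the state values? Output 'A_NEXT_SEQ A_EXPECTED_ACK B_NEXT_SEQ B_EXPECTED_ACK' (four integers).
After event 0: A_seq=5000 A_ack=112 B_seq=112 B_ack=5000
After event 1: A_seq=5161 A_ack=112 B_seq=112 B_ack=5161
After event 2: A_seq=5161 A_ack=112 B_seq=238 B_ack=5161
After event 3: A_seq=5161 A_ack=112 B_seq=288 B_ack=5161

5161 112 288 5161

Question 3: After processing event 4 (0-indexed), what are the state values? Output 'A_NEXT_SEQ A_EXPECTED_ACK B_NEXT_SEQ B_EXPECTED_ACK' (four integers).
After event 0: A_seq=5000 A_ack=112 B_seq=112 B_ack=5000
After event 1: A_seq=5161 A_ack=112 B_seq=112 B_ack=5161
After event 2: A_seq=5161 A_ack=112 B_seq=238 B_ack=5161
After event 3: A_seq=5161 A_ack=112 B_seq=288 B_ack=5161
After event 4: A_seq=5189 A_ack=112 B_seq=288 B_ack=5189

5189 112 288 5189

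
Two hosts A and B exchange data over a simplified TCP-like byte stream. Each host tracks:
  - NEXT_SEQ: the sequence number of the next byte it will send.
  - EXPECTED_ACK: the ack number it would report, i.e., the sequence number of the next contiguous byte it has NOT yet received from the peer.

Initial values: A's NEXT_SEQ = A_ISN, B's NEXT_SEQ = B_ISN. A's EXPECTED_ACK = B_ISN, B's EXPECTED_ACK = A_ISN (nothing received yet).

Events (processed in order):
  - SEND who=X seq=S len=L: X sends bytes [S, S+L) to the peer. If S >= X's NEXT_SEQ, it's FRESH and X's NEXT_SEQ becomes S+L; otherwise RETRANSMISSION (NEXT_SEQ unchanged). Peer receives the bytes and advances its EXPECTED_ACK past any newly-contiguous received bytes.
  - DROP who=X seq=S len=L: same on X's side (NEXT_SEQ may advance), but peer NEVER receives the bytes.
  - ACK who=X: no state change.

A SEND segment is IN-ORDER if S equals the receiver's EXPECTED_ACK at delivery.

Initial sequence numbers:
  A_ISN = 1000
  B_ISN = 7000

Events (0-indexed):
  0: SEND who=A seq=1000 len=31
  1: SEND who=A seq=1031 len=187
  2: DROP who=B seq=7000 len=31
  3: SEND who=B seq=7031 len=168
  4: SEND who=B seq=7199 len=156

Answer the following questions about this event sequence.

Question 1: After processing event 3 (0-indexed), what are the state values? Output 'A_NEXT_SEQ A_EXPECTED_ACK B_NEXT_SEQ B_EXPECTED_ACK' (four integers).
After event 0: A_seq=1031 A_ack=7000 B_seq=7000 B_ack=1031
After event 1: A_seq=1218 A_ack=7000 B_seq=7000 B_ack=1218
After event 2: A_seq=1218 A_ack=7000 B_seq=7031 B_ack=1218
After event 3: A_seq=1218 A_ack=7000 B_seq=7199 B_ack=1218

1218 7000 7199 1218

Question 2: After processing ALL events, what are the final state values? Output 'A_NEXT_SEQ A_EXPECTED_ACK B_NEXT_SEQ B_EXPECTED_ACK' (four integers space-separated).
After event 0: A_seq=1031 A_ack=7000 B_seq=7000 B_ack=1031
After event 1: A_seq=1218 A_ack=7000 B_seq=7000 B_ack=1218
After event 2: A_seq=1218 A_ack=7000 B_seq=7031 B_ack=1218
After event 3: A_seq=1218 A_ack=7000 B_seq=7199 B_ack=1218
After event 4: A_seq=1218 A_ack=7000 B_seq=7355 B_ack=1218

Answer: 1218 7000 7355 1218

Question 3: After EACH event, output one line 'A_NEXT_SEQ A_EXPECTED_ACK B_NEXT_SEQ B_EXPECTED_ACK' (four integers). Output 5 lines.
1031 7000 7000 1031
1218 7000 7000 1218
1218 7000 7031 1218
1218 7000 7199 1218
1218 7000 7355 1218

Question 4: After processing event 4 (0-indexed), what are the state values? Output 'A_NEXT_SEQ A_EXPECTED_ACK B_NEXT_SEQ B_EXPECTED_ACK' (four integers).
After event 0: A_seq=1031 A_ack=7000 B_seq=7000 B_ack=1031
After event 1: A_seq=1218 A_ack=7000 B_seq=7000 B_ack=1218
After event 2: A_seq=1218 A_ack=7000 B_seq=7031 B_ack=1218
After event 3: A_seq=1218 A_ack=7000 B_seq=7199 B_ack=1218
After event 4: A_seq=1218 A_ack=7000 B_seq=7355 B_ack=1218

1218 7000 7355 1218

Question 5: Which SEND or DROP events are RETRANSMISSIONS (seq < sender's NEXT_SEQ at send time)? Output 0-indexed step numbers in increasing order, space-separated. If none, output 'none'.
Step 0: SEND seq=1000 -> fresh
Step 1: SEND seq=1031 -> fresh
Step 2: DROP seq=7000 -> fresh
Step 3: SEND seq=7031 -> fresh
Step 4: SEND seq=7199 -> fresh

Answer: none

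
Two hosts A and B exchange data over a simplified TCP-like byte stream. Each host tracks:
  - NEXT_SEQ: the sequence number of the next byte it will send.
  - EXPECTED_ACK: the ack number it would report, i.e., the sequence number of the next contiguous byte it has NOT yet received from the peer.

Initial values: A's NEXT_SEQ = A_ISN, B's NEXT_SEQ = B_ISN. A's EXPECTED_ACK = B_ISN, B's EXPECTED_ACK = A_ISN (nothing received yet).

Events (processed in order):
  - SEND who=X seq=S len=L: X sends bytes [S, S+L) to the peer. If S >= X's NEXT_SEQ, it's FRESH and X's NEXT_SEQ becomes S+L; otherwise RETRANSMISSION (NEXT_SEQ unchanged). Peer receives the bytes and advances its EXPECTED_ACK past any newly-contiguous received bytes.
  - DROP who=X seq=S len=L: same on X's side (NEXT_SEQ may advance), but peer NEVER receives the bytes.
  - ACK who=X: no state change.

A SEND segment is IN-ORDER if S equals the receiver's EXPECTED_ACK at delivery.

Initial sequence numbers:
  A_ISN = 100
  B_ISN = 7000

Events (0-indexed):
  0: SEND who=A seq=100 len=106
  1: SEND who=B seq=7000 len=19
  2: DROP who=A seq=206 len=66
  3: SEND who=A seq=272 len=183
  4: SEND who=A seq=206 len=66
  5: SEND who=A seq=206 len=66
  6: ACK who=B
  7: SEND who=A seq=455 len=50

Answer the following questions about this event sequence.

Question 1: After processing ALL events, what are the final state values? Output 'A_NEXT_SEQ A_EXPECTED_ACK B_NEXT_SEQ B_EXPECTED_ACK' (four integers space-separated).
After event 0: A_seq=206 A_ack=7000 B_seq=7000 B_ack=206
After event 1: A_seq=206 A_ack=7019 B_seq=7019 B_ack=206
After event 2: A_seq=272 A_ack=7019 B_seq=7019 B_ack=206
After event 3: A_seq=455 A_ack=7019 B_seq=7019 B_ack=206
After event 4: A_seq=455 A_ack=7019 B_seq=7019 B_ack=455
After event 5: A_seq=455 A_ack=7019 B_seq=7019 B_ack=455
After event 6: A_seq=455 A_ack=7019 B_seq=7019 B_ack=455
After event 7: A_seq=505 A_ack=7019 B_seq=7019 B_ack=505

Answer: 505 7019 7019 505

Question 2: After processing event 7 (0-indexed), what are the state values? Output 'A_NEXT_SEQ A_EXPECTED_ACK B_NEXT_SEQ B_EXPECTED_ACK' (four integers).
After event 0: A_seq=206 A_ack=7000 B_seq=7000 B_ack=206
After event 1: A_seq=206 A_ack=7019 B_seq=7019 B_ack=206
After event 2: A_seq=272 A_ack=7019 B_seq=7019 B_ack=206
After event 3: A_seq=455 A_ack=7019 B_seq=7019 B_ack=206
After event 4: A_seq=455 A_ack=7019 B_seq=7019 B_ack=455
After event 5: A_seq=455 A_ack=7019 B_seq=7019 B_ack=455
After event 6: A_seq=455 A_ack=7019 B_seq=7019 B_ack=455
After event 7: A_seq=505 A_ack=7019 B_seq=7019 B_ack=505

505 7019 7019 505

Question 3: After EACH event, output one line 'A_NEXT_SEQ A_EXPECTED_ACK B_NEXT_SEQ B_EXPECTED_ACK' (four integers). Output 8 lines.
206 7000 7000 206
206 7019 7019 206
272 7019 7019 206
455 7019 7019 206
455 7019 7019 455
455 7019 7019 455
455 7019 7019 455
505 7019 7019 505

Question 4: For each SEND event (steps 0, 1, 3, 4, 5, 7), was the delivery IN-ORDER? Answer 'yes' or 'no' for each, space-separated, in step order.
Answer: yes yes no yes no yes

Derivation:
Step 0: SEND seq=100 -> in-order
Step 1: SEND seq=7000 -> in-order
Step 3: SEND seq=272 -> out-of-order
Step 4: SEND seq=206 -> in-order
Step 5: SEND seq=206 -> out-of-order
Step 7: SEND seq=455 -> in-order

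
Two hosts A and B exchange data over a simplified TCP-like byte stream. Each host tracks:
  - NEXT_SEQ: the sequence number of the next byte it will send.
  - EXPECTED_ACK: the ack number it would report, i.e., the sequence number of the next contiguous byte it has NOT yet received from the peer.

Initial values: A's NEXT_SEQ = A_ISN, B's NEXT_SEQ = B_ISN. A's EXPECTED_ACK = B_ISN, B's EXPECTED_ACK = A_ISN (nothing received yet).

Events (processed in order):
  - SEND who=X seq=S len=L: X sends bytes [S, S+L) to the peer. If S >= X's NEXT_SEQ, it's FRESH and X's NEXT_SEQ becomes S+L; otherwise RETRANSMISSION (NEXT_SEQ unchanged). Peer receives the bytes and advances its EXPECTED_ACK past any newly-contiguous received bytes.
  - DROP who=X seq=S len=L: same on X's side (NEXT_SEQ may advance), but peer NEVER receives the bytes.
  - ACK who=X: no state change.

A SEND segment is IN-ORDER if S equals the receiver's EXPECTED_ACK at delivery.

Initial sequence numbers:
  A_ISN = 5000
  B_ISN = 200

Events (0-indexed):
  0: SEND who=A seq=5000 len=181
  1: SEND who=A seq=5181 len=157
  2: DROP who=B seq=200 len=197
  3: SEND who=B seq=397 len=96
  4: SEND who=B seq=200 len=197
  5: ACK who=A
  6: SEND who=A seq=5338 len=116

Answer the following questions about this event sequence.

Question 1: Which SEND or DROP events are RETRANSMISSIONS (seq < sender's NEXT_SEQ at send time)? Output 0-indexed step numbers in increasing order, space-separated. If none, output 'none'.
Step 0: SEND seq=5000 -> fresh
Step 1: SEND seq=5181 -> fresh
Step 2: DROP seq=200 -> fresh
Step 3: SEND seq=397 -> fresh
Step 4: SEND seq=200 -> retransmit
Step 6: SEND seq=5338 -> fresh

Answer: 4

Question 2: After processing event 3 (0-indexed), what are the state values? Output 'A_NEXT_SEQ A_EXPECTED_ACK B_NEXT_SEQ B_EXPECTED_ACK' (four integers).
After event 0: A_seq=5181 A_ack=200 B_seq=200 B_ack=5181
After event 1: A_seq=5338 A_ack=200 B_seq=200 B_ack=5338
After event 2: A_seq=5338 A_ack=200 B_seq=397 B_ack=5338
After event 3: A_seq=5338 A_ack=200 B_seq=493 B_ack=5338

5338 200 493 5338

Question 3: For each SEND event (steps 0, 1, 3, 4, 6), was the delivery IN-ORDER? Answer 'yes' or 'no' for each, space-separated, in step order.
Answer: yes yes no yes yes

Derivation:
Step 0: SEND seq=5000 -> in-order
Step 1: SEND seq=5181 -> in-order
Step 3: SEND seq=397 -> out-of-order
Step 4: SEND seq=200 -> in-order
Step 6: SEND seq=5338 -> in-order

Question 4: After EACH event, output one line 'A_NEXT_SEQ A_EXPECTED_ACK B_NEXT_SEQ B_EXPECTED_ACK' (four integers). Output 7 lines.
5181 200 200 5181
5338 200 200 5338
5338 200 397 5338
5338 200 493 5338
5338 493 493 5338
5338 493 493 5338
5454 493 493 5454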